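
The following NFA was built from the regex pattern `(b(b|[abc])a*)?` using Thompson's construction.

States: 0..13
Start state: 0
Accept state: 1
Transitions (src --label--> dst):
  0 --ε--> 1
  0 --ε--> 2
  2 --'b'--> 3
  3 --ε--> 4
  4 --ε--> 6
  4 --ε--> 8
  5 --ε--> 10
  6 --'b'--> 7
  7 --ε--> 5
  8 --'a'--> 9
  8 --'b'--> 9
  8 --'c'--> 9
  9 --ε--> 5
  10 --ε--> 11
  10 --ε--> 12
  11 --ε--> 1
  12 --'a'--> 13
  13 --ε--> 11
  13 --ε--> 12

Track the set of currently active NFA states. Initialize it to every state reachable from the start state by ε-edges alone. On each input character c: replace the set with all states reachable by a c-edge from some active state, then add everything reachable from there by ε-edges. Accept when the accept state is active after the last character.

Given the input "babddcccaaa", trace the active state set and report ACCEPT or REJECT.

S₀ = ε-closure({0}) = {0,1,2}
'b' @ 1: {3,4,6,8}
'a' @ 2: {1,5,9,10,11,12}  [accepting]
'b' @ 3: {}  — no active states
rest 'ddcccaaa' ignored (set empty)
after full input: {}  (accept=1 not in)

Answer: REJECT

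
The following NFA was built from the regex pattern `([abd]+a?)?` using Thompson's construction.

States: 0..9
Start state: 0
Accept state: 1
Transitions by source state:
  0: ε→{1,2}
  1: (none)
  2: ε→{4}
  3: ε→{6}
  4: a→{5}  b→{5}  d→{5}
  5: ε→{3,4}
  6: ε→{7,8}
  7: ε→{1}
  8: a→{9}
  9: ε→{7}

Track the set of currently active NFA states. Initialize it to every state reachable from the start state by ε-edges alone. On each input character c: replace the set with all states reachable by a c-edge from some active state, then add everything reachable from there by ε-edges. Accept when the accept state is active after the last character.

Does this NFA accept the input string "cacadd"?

S₀ = ε-closure({0}) = {0,1,2,4}
'c' @ 1: {}  — state set empty
rest 'acadd' ignored (set empty)
final: {}; accept 1 not in set

Answer: REJECT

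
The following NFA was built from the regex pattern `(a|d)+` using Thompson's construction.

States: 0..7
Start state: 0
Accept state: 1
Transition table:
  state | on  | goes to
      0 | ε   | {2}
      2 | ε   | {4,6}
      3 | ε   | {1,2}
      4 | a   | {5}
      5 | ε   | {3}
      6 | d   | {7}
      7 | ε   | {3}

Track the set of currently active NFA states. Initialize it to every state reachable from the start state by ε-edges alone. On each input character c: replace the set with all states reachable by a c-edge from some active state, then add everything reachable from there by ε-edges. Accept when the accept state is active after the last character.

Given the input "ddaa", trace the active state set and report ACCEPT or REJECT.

Answer: ACCEPT

Trace:
S₀ = ε-closure({0}) = {0,2,4,6}
'd' @ 1: {1,2,3,4,6,7}  (accept∈set)
'd' @ 2: {1,2,3,4,6,7}  (accept∈set)
'a' @ 3: {1,2,3,4,5,6}  (accept∈set)
'a' @ 4: {1,2,3,4,5,6}  (accept∈set)
end set {1,2,3,4,5,6} — state 1 in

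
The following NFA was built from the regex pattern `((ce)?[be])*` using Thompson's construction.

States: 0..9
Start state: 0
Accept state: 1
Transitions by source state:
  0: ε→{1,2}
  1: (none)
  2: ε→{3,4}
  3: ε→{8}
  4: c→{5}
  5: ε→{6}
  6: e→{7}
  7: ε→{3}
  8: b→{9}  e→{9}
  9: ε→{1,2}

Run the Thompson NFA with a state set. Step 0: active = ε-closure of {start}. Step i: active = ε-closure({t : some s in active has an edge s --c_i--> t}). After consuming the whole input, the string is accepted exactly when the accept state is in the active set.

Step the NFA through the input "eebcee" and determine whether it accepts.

Answer: ACCEPT

Steps:
S₀ = ε-closure({0}) = {0,1,2,3,4,8}
'e' @ 1: {1,2,3,4,8,9}  (accept∈set)
'e' @ 2: {1,2,3,4,8,9}  (accept∈set)
'b' @ 3: {1,2,3,4,8,9}  (accept∈set)
'c' @ 4: {5,6}
'e' @ 5: {3,7,8}
'e' @ 6: {1,2,3,4,8,9}  (accept∈set)
after full input: {1,2,3,4,8,9}  (accept=1 in)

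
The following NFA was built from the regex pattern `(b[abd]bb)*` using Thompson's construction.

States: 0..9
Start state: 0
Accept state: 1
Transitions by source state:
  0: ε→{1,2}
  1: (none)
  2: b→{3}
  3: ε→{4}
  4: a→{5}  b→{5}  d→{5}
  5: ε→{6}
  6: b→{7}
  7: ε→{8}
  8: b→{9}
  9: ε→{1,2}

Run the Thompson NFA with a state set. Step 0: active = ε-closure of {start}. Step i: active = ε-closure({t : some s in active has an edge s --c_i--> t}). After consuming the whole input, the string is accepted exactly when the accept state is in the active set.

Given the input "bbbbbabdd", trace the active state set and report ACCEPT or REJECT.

S₀ = ε-closure({0}) = {0,1,2}
'b' @ 1: {3,4}
'b' @ 2: {5,6}
'b' @ 3: {7,8}
'b' @ 4: {1,2,9}  ✓accept
'b' @ 5: {3,4}
'a' @ 6: {5,6}
'b' @ 7: {7,8}
'd' @ 8: {}  — no active states
rest 'd' ignored (set empty)
after full input: {}  (accept=1 not in)

Answer: REJECT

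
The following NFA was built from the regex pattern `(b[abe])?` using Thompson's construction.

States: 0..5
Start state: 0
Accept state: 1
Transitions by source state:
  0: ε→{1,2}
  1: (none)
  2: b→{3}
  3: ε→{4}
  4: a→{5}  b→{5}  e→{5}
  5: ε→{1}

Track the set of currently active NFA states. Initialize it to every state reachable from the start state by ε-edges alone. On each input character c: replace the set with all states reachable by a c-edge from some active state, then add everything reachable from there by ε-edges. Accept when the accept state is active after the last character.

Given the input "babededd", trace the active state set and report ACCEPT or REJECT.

start: ε-closure({0}) = {0,1,2}
'b' @ 1: {3,4}
'a' @ 2: {1,5}  (accept∈set)
'b' @ 3: {}  — state set empty
rest 'ededd' ignored (set empty)
after full input: {}  (accept=1 not in)

Answer: REJECT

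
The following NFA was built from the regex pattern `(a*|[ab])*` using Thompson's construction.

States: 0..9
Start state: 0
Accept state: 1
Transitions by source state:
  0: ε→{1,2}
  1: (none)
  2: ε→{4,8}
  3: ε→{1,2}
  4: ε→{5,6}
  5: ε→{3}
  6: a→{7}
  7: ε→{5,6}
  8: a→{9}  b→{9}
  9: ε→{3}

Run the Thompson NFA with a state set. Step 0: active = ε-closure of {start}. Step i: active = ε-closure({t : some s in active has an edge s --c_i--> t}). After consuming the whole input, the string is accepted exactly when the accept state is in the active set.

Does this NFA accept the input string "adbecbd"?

Answer: REJECT

Steps:
initial (ε-close {0}): {0,1,2,3,4,5,6,8}
'a' @ 1: {1,2,3,4,5,6,7,8,9}  ✓accept
'd' @ 2: {}  — state set empty
rest 'becbd' ignored (set empty)
end set {} — state 1 not in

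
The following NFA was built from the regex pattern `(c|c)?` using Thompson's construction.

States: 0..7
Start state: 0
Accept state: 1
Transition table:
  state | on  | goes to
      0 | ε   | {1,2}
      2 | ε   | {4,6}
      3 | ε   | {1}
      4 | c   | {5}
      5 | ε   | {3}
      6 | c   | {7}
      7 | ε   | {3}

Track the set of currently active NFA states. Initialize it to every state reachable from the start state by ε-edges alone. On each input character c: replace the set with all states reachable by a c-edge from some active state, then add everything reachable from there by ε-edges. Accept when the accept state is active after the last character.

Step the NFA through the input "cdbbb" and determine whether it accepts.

Answer: REJECT

Steps:
initial (ε-close {0}): {0,1,2,4,6}
'c' @ 1: {1,3,5,7}  ✓accept
'd' @ 2: {}  — state set empty
rest 'bbb' ignored (set empty)
end set {} — state 1 not in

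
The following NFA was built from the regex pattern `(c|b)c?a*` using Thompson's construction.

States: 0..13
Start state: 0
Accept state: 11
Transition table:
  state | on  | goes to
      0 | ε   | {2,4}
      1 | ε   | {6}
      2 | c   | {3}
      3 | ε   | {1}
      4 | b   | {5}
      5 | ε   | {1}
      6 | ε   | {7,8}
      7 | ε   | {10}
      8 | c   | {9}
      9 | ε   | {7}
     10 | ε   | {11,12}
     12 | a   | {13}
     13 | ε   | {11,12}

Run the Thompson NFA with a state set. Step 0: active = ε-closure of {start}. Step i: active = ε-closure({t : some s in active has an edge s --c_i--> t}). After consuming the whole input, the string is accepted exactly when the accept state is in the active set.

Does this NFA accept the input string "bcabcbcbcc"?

Answer: REJECT

Derivation:
start: ε-closure({0}) = {0,2,4}
'b' @ 1: {1,5,6,7,8,10,11,12}  (accept∈set)
'c' @ 2: {7,9,10,11,12}  (accept∈set)
'a' @ 3: {11,12,13}  (accept∈set)
'b' @ 4: {}  — state set empty
rest 'cbcbcc' ignored (set empty)
final: {}; accept 11 not in set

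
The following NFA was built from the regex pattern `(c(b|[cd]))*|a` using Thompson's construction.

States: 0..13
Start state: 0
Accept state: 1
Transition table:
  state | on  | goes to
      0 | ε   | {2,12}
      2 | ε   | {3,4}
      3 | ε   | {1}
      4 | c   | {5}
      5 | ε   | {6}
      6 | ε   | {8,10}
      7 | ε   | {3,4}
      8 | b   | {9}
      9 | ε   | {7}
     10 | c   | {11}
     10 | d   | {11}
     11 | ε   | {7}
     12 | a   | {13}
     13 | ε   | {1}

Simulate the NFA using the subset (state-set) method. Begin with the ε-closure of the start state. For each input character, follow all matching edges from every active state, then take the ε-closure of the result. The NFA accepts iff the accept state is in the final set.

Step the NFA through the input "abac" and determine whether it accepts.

initial (ε-close {0}): {0,1,2,3,4,12}
'a' @ 1: {1,13}  ✓accept
'b' @ 2: {}  — dead — no transitions
rest 'ac' ignored (set empty)
end set {} — state 1 not in

Answer: REJECT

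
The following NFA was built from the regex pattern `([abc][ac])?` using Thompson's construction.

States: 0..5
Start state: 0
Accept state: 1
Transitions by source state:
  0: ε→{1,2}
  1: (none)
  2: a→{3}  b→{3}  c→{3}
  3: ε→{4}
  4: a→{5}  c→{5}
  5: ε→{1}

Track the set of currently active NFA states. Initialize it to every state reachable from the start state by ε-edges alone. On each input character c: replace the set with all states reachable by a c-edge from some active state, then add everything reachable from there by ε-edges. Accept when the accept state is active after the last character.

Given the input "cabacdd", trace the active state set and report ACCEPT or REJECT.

Answer: REJECT

Derivation:
initial (ε-close {0}): {0,1,2}
'c' @ 1: {3,4}
'a' @ 2: {1,5}  [accepting]
'b' @ 3: {}  — no active states
rest 'acdd' ignored (set empty)
final: {}; accept 1 not in set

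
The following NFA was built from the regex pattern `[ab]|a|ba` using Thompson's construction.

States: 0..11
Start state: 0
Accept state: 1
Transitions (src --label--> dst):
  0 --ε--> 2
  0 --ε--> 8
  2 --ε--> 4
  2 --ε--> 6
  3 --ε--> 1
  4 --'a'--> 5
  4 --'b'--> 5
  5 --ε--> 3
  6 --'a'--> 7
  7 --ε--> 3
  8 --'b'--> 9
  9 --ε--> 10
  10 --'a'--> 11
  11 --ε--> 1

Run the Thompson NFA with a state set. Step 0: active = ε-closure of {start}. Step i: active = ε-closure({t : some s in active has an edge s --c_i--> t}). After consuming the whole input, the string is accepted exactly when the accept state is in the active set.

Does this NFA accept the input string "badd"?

Answer: REJECT

Trace:
S₀ = ε-closure({0}) = {0,2,4,6,8}
'b' @ 1: {1,3,5,9,10}  [accepting]
'a' @ 2: {1,11}  [accepting]
'd' @ 3: {}  — no active states
rest 'd' ignored (set empty)
after full input: {}  (accept=1 not in)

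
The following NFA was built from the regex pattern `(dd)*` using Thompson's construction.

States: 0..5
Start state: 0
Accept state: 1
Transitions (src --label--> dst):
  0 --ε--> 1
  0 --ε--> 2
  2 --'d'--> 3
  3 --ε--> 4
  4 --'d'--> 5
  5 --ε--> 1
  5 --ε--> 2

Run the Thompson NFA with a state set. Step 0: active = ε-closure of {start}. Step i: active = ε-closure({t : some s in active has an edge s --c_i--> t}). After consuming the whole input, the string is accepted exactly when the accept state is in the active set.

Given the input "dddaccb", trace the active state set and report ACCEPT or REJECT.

S₀ = ε-closure({0}) = {0,1,2}
'd' @ 1: {3,4}
'd' @ 2: {1,2,5}  ✓accept
'd' @ 3: {3,4}
'a' @ 4: {}  — no active states
rest 'ccb' ignored (set empty)
after full input: {}  (accept=1 not in)

Answer: REJECT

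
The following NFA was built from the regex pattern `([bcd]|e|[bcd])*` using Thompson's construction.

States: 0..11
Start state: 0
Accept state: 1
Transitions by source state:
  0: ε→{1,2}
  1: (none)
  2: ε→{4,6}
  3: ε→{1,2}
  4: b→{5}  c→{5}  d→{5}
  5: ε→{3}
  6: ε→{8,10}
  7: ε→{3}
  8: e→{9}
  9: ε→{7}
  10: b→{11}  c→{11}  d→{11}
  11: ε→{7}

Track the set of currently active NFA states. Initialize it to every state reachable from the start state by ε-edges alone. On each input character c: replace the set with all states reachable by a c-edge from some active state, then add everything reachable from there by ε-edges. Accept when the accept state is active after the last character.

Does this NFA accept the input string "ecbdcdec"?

initial (ε-close {0}): {0,1,2,4,6,8,10}
'e' @ 1: {1,2,3,4,6,7,8,9,10}  [accepting]
'c' @ 2: {1,2,3,4,5,6,7,8,10,11}  [accepting]
'b' @ 3: {1,2,3,4,5,6,7,8,10,11}  [accepting]
'd' @ 4: {1,2,3,4,5,6,7,8,10,11}  [accepting]
'c' @ 5: {1,2,3,4,5,6,7,8,10,11}  [accepting]
'd' @ 6: {1,2,3,4,5,6,7,8,10,11}  [accepting]
'e' @ 7: {1,2,3,4,6,7,8,9,10}  [accepting]
'c' @ 8: {1,2,3,4,5,6,7,8,10,11}  [accepting]
end set {1,2,3,4,5,6,7,8,10,11} — state 1 in

Answer: ACCEPT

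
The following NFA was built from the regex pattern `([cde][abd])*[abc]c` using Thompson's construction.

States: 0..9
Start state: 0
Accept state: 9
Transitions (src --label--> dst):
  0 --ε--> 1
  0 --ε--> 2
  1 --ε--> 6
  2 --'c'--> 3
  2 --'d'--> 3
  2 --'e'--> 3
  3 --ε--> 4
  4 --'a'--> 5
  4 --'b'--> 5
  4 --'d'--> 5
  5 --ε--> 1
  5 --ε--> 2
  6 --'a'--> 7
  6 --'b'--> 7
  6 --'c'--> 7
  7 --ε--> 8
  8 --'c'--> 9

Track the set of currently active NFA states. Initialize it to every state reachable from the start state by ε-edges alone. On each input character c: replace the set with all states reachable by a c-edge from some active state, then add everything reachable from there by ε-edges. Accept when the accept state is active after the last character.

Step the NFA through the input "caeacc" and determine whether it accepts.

Answer: ACCEPT

Trace:
initial (ε-close {0}): {0,1,2,6}
'c' @ 1: {3,4,7,8}
'a' @ 2: {1,2,5,6}
'e' @ 3: {3,4}
'a' @ 4: {1,2,5,6}
'c' @ 5: {3,4,7,8}
'c' @ 6: {9}  [accepting]
final: {9}; accept 9 in set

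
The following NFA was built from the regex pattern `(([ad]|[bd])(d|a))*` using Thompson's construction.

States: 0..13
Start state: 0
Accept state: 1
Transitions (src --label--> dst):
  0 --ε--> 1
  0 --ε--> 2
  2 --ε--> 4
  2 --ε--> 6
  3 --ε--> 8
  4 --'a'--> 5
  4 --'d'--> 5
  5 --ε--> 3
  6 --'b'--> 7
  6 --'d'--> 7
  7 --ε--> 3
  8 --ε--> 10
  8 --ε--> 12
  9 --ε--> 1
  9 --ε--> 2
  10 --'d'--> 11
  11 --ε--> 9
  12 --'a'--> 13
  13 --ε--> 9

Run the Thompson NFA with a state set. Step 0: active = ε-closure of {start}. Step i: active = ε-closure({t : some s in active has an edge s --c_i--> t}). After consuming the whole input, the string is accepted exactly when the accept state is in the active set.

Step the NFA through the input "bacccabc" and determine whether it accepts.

Answer: REJECT

Steps:
initial (ε-close {0}): {0,1,2,4,6}
'b' @ 1: {3,7,8,10,12}
'a' @ 2: {1,2,4,6,9,13}  (accept∈set)
'c' @ 3: {}  — state set empty
rest 'ccabc' ignored (set empty)
after full input: {}  (accept=1 not in)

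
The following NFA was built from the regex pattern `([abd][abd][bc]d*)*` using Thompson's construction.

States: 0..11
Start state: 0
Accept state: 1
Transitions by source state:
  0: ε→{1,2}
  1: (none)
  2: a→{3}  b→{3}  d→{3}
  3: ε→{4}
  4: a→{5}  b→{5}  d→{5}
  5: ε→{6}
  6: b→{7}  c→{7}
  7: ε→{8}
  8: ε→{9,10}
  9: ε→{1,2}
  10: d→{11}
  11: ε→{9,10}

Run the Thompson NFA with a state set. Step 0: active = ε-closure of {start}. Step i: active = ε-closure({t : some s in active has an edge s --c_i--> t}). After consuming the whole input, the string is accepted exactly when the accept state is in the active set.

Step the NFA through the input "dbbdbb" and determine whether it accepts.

initial (ε-close {0}): {0,1,2}
'd' @ 1: {3,4}
'b' @ 2: {5,6}
'b' @ 3: {1,2,7,8,9,10}  (accept∈set)
'd' @ 4: {1,2,3,4,9,10,11}  (accept∈set)
'b' @ 5: {3,4,5,6}
'b' @ 6: {1,2,5,6,7,8,9,10}  (accept∈set)
final: {1,2,5,6,7,8,9,10}; accept 1 in set

Answer: ACCEPT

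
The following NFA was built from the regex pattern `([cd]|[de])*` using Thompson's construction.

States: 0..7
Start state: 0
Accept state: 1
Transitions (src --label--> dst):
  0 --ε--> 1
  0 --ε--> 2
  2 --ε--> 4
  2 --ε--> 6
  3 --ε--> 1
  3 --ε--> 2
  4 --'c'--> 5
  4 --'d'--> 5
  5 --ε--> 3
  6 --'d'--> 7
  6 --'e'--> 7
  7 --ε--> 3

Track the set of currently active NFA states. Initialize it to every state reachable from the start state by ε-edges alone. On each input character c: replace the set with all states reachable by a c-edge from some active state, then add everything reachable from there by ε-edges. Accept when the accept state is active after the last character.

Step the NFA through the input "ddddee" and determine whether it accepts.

Answer: ACCEPT

Trace:
initial (ε-close {0}): {0,1,2,4,6}
'd' @ 1: {1,2,3,4,5,6,7}  [accepting]
'd' @ 2: {1,2,3,4,5,6,7}  [accepting]
'd' @ 3: {1,2,3,4,5,6,7}  [accepting]
'd' @ 4: {1,2,3,4,5,6,7}  [accepting]
'e' @ 5: {1,2,3,4,6,7}  [accepting]
'e' @ 6: {1,2,3,4,6,7}  [accepting]
after full input: {1,2,3,4,6,7}  (accept=1 in)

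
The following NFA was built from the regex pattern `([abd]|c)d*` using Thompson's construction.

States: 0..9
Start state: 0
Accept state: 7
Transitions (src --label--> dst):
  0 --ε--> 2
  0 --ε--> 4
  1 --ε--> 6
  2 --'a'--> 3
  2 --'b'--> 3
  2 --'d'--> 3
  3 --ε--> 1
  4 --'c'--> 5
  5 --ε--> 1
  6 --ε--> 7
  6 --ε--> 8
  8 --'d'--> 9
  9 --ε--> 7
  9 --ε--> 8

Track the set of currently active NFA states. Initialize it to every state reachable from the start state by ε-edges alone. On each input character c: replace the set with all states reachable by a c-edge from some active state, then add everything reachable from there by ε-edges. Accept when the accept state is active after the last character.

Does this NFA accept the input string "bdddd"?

Answer: ACCEPT

Steps:
initial (ε-close {0}): {0,2,4}
'b' @ 1: {1,3,6,7,8}  (accept∈set)
'd' @ 2: {7,8,9}  (accept∈set)
'd' @ 3: {7,8,9}  (accept∈set)
'd' @ 4: {7,8,9}  (accept∈set)
'd' @ 5: {7,8,9}  (accept∈set)
after full input: {7,8,9}  (accept=7 in)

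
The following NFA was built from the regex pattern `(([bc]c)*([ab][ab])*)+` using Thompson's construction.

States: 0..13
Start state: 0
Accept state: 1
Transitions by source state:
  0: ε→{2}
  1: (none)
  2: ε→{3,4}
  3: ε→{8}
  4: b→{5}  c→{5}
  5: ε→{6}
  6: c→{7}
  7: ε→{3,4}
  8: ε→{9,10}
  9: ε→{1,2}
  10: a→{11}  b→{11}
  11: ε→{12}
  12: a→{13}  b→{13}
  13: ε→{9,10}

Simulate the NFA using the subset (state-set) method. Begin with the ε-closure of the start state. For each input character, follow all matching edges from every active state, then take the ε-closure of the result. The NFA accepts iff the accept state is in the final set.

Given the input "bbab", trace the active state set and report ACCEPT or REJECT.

start: ε-closure({0}) = {0,1,2,3,4,8,9,10}
'b' @ 1: {5,6,11,12}
'b' @ 2: {1,2,3,4,8,9,10,13}  (accept∈set)
'a' @ 3: {11,12}
'b' @ 4: {1,2,3,4,8,9,10,13}  (accept∈set)
end set {1,2,3,4,8,9,10,13} — state 1 in

Answer: ACCEPT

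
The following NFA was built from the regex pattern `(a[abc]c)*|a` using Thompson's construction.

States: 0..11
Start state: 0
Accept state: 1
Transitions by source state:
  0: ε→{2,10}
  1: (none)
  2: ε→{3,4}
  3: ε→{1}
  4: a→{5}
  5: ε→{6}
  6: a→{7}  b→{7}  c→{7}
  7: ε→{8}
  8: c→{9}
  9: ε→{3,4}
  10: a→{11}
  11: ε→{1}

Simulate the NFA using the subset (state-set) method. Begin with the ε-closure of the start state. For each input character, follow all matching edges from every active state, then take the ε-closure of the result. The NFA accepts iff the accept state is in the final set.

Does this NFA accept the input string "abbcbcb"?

start: ε-closure({0}) = {0,1,2,3,4,10}
'a' @ 1: {1,5,6,11}  [accepting]
'b' @ 2: {7,8}
'b' @ 3: {}  — no active states
rest 'cbcb' ignored (set empty)
after full input: {}  (accept=1 not in)

Answer: REJECT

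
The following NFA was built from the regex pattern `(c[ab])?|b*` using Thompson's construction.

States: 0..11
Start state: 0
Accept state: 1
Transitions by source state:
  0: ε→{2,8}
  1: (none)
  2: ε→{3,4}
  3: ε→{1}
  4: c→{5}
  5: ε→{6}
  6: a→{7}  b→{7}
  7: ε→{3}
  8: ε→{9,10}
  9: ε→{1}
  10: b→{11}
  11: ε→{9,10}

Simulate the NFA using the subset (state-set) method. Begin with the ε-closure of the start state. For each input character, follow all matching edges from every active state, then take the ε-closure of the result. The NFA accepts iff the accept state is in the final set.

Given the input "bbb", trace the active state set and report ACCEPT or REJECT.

S₀ = ε-closure({0}) = {0,1,2,3,4,8,9,10}
'b' @ 1: {1,9,10,11}  [accepting]
'b' @ 2: {1,9,10,11}  [accepting]
'b' @ 3: {1,9,10,11}  [accepting]
final: {1,9,10,11}; accept 1 in set

Answer: ACCEPT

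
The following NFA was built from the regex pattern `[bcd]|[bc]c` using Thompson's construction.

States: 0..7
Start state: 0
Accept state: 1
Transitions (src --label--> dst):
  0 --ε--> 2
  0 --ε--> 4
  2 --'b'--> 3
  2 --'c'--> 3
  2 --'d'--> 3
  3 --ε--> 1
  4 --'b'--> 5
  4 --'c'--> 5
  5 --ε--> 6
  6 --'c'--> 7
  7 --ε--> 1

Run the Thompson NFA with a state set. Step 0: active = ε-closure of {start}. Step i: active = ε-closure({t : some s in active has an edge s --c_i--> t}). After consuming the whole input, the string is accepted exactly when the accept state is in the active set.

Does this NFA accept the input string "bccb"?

Answer: REJECT

Derivation:
start: ε-closure({0}) = {0,2,4}
'b' @ 1: {1,3,5,6}  ✓accept
'c' @ 2: {1,7}  ✓accept
'c' @ 3: {}  — state set empty
rest 'b' ignored (set empty)
final: {}; accept 1 not in set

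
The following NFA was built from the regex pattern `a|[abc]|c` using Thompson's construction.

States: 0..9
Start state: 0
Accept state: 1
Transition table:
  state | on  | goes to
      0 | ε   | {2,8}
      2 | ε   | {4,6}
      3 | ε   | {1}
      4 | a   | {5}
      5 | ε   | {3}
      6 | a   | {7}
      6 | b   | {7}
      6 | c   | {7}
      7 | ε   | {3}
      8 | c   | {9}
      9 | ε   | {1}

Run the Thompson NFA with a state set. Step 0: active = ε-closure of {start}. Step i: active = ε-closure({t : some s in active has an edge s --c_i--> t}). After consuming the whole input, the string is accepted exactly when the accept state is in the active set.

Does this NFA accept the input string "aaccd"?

start: ε-closure({0}) = {0,2,4,6,8}
'a' @ 1: {1,3,5,7}  [accepting]
'a' @ 2: {}  — no active states
rest 'ccd' ignored (set empty)
final: {}; accept 1 not in set

Answer: REJECT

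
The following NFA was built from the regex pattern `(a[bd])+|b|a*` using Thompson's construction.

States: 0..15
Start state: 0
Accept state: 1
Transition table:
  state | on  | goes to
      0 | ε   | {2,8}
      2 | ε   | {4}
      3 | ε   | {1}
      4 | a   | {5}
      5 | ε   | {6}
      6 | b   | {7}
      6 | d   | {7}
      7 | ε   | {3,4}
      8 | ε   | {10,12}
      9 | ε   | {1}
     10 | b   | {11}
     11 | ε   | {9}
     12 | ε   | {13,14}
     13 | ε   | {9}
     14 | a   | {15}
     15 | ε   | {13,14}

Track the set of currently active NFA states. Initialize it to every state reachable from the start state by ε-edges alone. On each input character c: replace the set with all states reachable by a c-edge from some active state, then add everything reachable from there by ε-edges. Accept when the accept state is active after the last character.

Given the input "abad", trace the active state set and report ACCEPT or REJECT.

Answer: ACCEPT

Steps:
S₀ = ε-closure({0}) = {0,1,2,4,8,9,10,12,13,14}
'a' @ 1: {1,5,6,9,13,14,15}  [accepting]
'b' @ 2: {1,3,4,7}  [accepting]
'a' @ 3: {5,6}
'd' @ 4: {1,3,4,7}  [accepting]
after full input: {1,3,4,7}  (accept=1 in)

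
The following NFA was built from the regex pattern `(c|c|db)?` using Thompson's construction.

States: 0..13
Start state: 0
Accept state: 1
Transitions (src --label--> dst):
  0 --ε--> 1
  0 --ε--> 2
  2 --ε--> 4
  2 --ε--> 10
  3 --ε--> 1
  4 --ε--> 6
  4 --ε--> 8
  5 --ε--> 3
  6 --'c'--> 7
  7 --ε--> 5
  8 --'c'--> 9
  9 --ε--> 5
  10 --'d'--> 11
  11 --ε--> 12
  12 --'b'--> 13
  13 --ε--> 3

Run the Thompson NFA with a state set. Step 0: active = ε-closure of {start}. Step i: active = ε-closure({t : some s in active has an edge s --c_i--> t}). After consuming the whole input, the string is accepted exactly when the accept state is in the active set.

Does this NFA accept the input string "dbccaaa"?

Answer: REJECT

Steps:
S₀ = ε-closure({0}) = {0,1,2,4,6,8,10}
'd' @ 1: {11,12}
'b' @ 2: {1,3,13}  [accepting]
'c' @ 3: {}  — no active states
rest 'caaa' ignored (set empty)
end set {} — state 1 not in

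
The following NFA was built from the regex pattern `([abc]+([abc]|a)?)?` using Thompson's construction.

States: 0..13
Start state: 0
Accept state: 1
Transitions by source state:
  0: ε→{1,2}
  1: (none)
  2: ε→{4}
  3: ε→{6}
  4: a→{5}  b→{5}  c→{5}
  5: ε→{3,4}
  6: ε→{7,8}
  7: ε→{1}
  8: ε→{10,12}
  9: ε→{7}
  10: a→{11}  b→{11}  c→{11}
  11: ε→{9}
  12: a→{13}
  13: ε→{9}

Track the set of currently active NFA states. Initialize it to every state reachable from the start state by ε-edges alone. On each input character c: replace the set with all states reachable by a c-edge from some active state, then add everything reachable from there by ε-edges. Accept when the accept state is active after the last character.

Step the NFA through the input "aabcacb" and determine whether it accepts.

Answer: ACCEPT

Derivation:
initial (ε-close {0}): {0,1,2,4}
'a' @ 1: {1,3,4,5,6,7,8,10,12}  [accepting]
'a' @ 2: {1,3,4,5,6,7,8,9,10,11,12,13}  [accepting]
'b' @ 3: {1,3,4,5,6,7,8,9,10,11,12}  [accepting]
'c' @ 4: {1,3,4,5,6,7,8,9,10,11,12}  [accepting]
'a' @ 5: {1,3,4,5,6,7,8,9,10,11,12,13}  [accepting]
'c' @ 6: {1,3,4,5,6,7,8,9,10,11,12}  [accepting]
'b' @ 7: {1,3,4,5,6,7,8,9,10,11,12}  [accepting]
end set {1,3,4,5,6,7,8,9,10,11,12} — state 1 in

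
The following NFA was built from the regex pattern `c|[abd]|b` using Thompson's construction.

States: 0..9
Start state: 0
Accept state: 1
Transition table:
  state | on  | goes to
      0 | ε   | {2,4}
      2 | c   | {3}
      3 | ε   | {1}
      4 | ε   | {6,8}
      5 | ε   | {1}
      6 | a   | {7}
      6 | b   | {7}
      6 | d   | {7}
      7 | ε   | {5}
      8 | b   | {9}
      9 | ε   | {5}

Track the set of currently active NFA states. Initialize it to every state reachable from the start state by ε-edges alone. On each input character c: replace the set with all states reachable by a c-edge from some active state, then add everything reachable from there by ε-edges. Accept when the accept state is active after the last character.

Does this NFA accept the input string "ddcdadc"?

Answer: REJECT

Trace:
start: ε-closure({0}) = {0,2,4,6,8}
'd' @ 1: {1,5,7}  ✓accept
'd' @ 2: {}  — dead — no transitions
rest 'cdadc' ignored (set empty)
after full input: {}  (accept=1 not in)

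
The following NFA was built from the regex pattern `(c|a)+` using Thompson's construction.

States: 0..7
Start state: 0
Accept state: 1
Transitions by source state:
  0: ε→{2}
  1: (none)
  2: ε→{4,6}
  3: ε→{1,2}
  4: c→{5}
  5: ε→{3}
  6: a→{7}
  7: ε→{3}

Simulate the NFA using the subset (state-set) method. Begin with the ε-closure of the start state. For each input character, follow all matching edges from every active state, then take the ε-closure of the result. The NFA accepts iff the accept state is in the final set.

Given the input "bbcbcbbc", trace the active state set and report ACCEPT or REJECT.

start: ε-closure({0}) = {0,2,4,6}
'b' @ 1: {}  — no active states
rest 'bcbcbbc' ignored (set empty)
end set {} — state 1 not in

Answer: REJECT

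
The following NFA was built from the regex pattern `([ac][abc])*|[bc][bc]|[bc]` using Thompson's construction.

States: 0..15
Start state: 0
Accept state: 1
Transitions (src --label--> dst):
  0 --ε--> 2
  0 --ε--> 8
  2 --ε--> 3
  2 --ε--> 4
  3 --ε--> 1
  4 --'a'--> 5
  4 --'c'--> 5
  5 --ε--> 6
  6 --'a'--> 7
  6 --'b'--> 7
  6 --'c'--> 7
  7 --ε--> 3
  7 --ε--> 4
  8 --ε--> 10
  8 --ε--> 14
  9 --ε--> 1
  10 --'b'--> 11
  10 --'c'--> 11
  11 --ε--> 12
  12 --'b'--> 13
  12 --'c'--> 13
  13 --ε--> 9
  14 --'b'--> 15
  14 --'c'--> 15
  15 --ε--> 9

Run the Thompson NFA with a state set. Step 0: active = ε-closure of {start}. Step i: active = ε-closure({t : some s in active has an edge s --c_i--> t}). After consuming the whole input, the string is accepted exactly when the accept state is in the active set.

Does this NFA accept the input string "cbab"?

start: ε-closure({0}) = {0,1,2,3,4,8,10,14}
'c' @ 1: {1,5,6,9,11,12,15}  (accept∈set)
'b' @ 2: {1,3,4,7,9,13}  (accept∈set)
'a' @ 3: {5,6}
'b' @ 4: {1,3,4,7}  (accept∈set)
after full input: {1,3,4,7}  (accept=1 in)

Answer: ACCEPT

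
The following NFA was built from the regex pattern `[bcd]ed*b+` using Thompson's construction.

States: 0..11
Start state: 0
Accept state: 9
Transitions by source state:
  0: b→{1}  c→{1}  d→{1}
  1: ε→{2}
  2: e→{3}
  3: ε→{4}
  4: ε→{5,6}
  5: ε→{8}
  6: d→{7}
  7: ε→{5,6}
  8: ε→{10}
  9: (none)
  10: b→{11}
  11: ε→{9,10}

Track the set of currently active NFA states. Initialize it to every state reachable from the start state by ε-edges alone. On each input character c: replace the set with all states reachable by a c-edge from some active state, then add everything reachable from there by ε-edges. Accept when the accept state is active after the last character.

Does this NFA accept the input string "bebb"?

start: ε-closure({0}) = {0}
'b' @ 1: {1,2}
'e' @ 2: {3,4,5,6,8,10}
'b' @ 3: {9,10,11}  [accepting]
'b' @ 4: {9,10,11}  [accepting]
after full input: {9,10,11}  (accept=9 in)

Answer: ACCEPT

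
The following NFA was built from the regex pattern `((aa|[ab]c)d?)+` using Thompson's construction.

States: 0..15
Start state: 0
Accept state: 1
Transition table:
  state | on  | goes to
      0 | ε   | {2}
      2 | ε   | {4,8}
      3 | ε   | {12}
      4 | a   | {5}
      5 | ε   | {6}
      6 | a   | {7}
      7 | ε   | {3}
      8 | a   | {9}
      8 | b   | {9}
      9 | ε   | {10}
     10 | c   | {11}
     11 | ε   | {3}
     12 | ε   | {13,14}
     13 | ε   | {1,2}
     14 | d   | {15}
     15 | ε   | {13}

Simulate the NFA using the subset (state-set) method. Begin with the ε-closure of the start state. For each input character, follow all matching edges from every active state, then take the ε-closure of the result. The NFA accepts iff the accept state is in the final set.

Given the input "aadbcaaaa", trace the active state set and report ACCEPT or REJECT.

S₀ = ε-closure({0}) = {0,2,4,8}
'a' @ 1: {5,6,9,10}
'a' @ 2: {1,2,3,4,7,8,12,13,14}  (accept∈set)
'd' @ 3: {1,2,4,8,13,15}  (accept∈set)
'b' @ 4: {9,10}
'c' @ 5: {1,2,3,4,8,11,12,13,14}  (accept∈set)
'a' @ 6: {5,6,9,10}
'a' @ 7: {1,2,3,4,7,8,12,13,14}  (accept∈set)
'a' @ 8: {5,6,9,10}
'a' @ 9: {1,2,3,4,7,8,12,13,14}  (accept∈set)
end set {1,2,3,4,7,8,12,13,14} — state 1 in

Answer: ACCEPT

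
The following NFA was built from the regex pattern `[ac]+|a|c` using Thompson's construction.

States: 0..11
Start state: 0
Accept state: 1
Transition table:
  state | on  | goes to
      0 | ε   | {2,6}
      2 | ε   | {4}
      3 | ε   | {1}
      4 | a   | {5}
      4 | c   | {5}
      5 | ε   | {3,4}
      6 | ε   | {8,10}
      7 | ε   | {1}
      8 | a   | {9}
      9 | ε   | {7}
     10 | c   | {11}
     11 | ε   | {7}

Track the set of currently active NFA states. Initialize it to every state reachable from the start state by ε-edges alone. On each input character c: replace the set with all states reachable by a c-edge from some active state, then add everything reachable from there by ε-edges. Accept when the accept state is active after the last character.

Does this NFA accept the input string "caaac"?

start: ε-closure({0}) = {0,2,4,6,8,10}
'c' @ 1: {1,3,4,5,7,11}  (accept∈set)
'a' @ 2: {1,3,4,5}  (accept∈set)
'a' @ 3: {1,3,4,5}  (accept∈set)
'a' @ 4: {1,3,4,5}  (accept∈set)
'c' @ 5: {1,3,4,5}  (accept∈set)
after full input: {1,3,4,5}  (accept=1 in)

Answer: ACCEPT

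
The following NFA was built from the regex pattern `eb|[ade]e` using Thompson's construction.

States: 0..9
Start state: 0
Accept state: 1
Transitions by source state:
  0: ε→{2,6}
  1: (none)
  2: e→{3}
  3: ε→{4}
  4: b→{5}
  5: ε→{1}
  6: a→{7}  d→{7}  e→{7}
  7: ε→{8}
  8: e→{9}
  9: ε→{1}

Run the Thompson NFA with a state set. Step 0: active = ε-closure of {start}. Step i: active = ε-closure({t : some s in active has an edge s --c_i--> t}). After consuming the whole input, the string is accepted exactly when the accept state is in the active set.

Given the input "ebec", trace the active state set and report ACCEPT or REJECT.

Answer: REJECT

Derivation:
start: ε-closure({0}) = {0,2,6}
'e' @ 1: {3,4,7,8}
'b' @ 2: {1,5}  [accepting]
'e' @ 3: {}  — dead — no transitions
rest 'c' ignored (set empty)
after full input: {}  (accept=1 not in)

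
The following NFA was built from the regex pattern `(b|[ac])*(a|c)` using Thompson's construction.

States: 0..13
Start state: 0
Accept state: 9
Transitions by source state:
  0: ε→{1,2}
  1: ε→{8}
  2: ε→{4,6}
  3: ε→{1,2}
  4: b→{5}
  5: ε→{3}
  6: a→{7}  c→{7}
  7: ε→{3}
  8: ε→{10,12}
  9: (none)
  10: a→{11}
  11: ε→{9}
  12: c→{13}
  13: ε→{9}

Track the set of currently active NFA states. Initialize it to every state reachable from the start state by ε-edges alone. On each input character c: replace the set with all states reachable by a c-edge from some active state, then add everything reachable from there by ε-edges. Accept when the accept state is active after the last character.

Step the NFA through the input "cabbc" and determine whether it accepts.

Answer: ACCEPT

Trace:
start: ε-closure({0}) = {0,1,2,4,6,8,10,12}
'c' @ 1: {1,2,3,4,6,7,8,9,10,12,13}  (accept∈set)
'a' @ 2: {1,2,3,4,6,7,8,9,10,11,12}  (accept∈set)
'b' @ 3: {1,2,3,4,5,6,8,10,12}
'b' @ 4: {1,2,3,4,5,6,8,10,12}
'c' @ 5: {1,2,3,4,6,7,8,9,10,12,13}  (accept∈set)
after full input: {1,2,3,4,6,7,8,9,10,12,13}  (accept=9 in)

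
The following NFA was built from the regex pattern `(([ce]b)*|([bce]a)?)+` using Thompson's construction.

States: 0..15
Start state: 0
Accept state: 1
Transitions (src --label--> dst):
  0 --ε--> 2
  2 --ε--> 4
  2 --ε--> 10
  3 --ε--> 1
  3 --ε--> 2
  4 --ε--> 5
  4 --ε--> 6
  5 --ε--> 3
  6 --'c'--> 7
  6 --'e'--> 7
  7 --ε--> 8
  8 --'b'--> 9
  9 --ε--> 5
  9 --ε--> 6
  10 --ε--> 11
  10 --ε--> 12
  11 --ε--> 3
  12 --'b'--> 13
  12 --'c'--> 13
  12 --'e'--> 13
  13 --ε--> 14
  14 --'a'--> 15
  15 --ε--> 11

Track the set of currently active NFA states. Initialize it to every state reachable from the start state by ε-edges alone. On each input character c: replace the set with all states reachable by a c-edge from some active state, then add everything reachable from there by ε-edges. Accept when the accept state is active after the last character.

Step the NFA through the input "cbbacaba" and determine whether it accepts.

initial (ε-close {0}): {0,1,2,3,4,5,6,10,11,12}
'c' @ 1: {7,8,13,14}
'b' @ 2: {1,2,3,4,5,6,9,10,11,12}  (accept∈set)
'b' @ 3: {13,14}
'a' @ 4: {1,2,3,4,5,6,10,11,12,15}  (accept∈set)
'c' @ 5: {7,8,13,14}
'a' @ 6: {1,2,3,4,5,6,10,11,12,15}  (accept∈set)
'b' @ 7: {13,14}
'a' @ 8: {1,2,3,4,5,6,10,11,12,15}  (accept∈set)
end set {1,2,3,4,5,6,10,11,12,15} — state 1 in

Answer: ACCEPT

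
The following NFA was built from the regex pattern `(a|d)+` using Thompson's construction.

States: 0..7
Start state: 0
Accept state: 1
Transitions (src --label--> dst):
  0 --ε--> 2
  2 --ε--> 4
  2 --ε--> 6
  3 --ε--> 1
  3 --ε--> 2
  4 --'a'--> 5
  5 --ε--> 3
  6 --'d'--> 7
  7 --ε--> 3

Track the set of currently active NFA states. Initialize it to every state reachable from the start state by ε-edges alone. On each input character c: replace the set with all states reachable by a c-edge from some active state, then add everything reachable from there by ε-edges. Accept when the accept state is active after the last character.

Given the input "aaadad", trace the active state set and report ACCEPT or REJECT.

start: ε-closure({0}) = {0,2,4,6}
'a' @ 1: {1,2,3,4,5,6}  ✓accept
'a' @ 2: {1,2,3,4,5,6}  ✓accept
'a' @ 3: {1,2,3,4,5,6}  ✓accept
'd' @ 4: {1,2,3,4,6,7}  ✓accept
'a' @ 5: {1,2,3,4,5,6}  ✓accept
'd' @ 6: {1,2,3,4,6,7}  ✓accept
end set {1,2,3,4,6,7} — state 1 in

Answer: ACCEPT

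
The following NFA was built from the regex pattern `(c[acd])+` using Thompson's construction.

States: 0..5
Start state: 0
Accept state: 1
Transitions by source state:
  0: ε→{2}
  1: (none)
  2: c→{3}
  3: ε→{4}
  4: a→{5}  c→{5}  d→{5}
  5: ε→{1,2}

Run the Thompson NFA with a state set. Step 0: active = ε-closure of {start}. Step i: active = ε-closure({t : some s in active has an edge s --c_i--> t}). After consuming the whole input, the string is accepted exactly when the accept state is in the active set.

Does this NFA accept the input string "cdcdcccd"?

Answer: ACCEPT

Trace:
S₀ = ε-closure({0}) = {0,2}
'c' @ 1: {3,4}
'd' @ 2: {1,2,5}  [accepting]
'c' @ 3: {3,4}
'd' @ 4: {1,2,5}  [accepting]
'c' @ 5: {3,4}
'c' @ 6: {1,2,5}  [accepting]
'c' @ 7: {3,4}
'd' @ 8: {1,2,5}  [accepting]
end set {1,2,5} — state 1 in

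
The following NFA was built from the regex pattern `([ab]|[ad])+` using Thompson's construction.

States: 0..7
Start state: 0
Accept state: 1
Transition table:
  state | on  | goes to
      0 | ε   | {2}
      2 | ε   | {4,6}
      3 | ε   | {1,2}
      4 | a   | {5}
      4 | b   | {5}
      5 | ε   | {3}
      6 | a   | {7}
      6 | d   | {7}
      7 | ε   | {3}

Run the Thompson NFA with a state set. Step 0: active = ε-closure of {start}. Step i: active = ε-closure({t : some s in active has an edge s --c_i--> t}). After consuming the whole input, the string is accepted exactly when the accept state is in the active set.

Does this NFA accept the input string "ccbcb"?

initial (ε-close {0}): {0,2,4,6}
'c' @ 1: {}  — dead — no transitions
rest 'cbcb' ignored (set empty)
end set {} — state 1 not in

Answer: REJECT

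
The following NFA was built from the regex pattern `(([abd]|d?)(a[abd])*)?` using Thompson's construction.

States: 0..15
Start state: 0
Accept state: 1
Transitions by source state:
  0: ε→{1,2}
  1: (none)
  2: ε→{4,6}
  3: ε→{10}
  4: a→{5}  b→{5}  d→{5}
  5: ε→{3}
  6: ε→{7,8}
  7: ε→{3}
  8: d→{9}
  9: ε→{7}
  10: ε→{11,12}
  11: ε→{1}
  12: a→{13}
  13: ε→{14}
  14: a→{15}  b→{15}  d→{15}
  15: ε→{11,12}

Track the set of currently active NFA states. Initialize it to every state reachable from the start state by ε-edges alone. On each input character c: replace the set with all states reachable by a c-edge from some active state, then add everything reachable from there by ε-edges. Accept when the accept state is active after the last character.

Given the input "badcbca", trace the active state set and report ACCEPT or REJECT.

start: ε-closure({0}) = {0,1,2,3,4,6,7,8,10,11,12}
'b' @ 1: {1,3,5,10,11,12}  [accepting]
'a' @ 2: {13,14}
'd' @ 3: {1,11,12,15}  [accepting]
'c' @ 4: {}  — state set empty
rest 'bca' ignored (set empty)
end set {} — state 1 not in

Answer: REJECT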